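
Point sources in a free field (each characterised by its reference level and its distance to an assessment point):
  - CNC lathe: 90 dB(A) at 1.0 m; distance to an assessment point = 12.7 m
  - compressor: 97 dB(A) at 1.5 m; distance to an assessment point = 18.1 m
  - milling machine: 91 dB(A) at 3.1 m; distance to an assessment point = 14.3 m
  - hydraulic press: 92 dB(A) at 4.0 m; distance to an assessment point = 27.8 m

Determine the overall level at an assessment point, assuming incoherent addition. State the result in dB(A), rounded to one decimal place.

Apply inverse-square spreading to bring every level to the receiver, then sum 10^(L/10).
CNC lathe: 90 − 20·log₁₀(12.7/1.0) = 90 − 22.08 = 67.92 dB(A).
compressor: 97 − 20·log₁₀(18.1/1.5) = 97 − 21.63 = 75.37 dB(A).
milling machine: 91 − 20·log₁₀(14.3/3.1) = 91 − 13.28 = 77.72 dB(A).
hydraulic press: 92 − 20·log₁₀(27.8/4.0) = 92 − 16.84 = 75.16 dB(A).
Σ 10^(L/10) = 1.326e+08 → L_total = 10·log₁₀(1.326e+08) = 81.23 dB(A).

81.2 dB(A)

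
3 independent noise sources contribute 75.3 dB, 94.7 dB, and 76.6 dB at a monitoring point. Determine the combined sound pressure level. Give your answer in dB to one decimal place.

94.8 dB

Incoherent sources combine by intensity addition: L_total = 10·log₁₀(Σ 10^(L_i/10)).
Σ 10^(L/10) = 10^(75.3/10) + 10^(94.7/10) + 10^(76.6/10) = 3.031e+09.
L_total = 10·log₁₀(3.031e+09) = 94.82 dB.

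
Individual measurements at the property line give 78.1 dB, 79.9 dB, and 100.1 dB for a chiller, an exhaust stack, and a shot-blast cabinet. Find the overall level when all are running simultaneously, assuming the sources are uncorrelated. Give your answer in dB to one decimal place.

100.2 dB

Incoherent sources combine by intensity addition: L_total = 10·log₁₀(Σ 10^(L_i/10)).
Σ 10^(L/10) = 10^(78.1/10) + 10^(79.9/10) + 10^(100.1/10) = 1.040e+10.
L_total = 10·log₁₀(1.040e+10) = 100.17 dB.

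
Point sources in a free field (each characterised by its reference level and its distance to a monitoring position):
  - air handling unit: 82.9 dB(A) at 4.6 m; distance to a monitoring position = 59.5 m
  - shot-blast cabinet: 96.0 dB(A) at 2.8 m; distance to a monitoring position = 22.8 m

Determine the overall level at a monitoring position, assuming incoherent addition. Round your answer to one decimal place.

77.9 dB(A)

Propagate each source to the receiver with L = L_ref − 20·log₁₀(r/r_ref), then add intensities.
air handling unit: 82.9 − 20·log₁₀(59.5/4.6) = 82.9 − 22.24 = 60.66 dB(A).
shot-blast cabinet: 96.0 − 20·log₁₀(22.8/2.8) = 96.0 − 18.22 = 77.78 dB(A).
Σ 10^(L/10) = 6.121e+07 → L_total = 10·log₁₀(6.121e+07) = 77.87 dB(A).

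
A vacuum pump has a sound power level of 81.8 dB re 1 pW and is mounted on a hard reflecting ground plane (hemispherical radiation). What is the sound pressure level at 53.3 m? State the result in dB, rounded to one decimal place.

39.3 dB

Free-field hemispherical radiation: L_p = L_w − 10·log₁₀(2π·r²), r = 53.3 m.
2π·r² = 1.785e+04 m², 10·log₁₀ of that is 42.516 dB.
L_p = 81.8 − 42.516 = 39.28 dB.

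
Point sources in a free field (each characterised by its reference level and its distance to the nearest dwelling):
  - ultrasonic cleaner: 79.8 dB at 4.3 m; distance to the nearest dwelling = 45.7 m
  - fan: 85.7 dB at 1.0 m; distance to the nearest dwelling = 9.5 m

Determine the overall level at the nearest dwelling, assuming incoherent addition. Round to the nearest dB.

67 dB

First find each source's level at the receiver (point-source: −20·log₁₀(r/r_ref)), then combine on an intensity basis.
ultrasonic cleaner: 79.8 − 20·log₁₀(45.7/4.3) = 79.8 − 20.53 = 59.27 dB.
fan: 85.7 − 20·log₁₀(9.5/1.0) = 85.7 − 19.55 = 66.15 dB.
Σ 10^(L/10) = 4.962e+06 → L_total = 10·log₁₀(4.962e+06) = 66.96 dB.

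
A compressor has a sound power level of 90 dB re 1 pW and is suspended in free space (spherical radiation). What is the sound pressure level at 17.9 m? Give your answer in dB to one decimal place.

The power spreads over a sphere of area 4π·r², so L_p = L_w − 10·log₁₀(4π·r²).
4π·r² = 4026 m², 10·log₁₀ of that is 36.049 dB.
L_p = 90 − 36.049 = 53.95 dB.

54.0 dB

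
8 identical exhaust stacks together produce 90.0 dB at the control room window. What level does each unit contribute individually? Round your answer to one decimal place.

81.0 dB

Dividing the total intensity by 8 lowers the level by 10·log₁₀ 8 = 9.031 dB: L₁ = 90.0 − 9.031.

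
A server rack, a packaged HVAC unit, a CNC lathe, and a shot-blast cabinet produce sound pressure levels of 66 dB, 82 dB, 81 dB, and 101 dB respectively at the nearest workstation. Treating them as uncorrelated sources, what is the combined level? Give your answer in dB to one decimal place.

For uncorrelated sources the intensities add, so convert each level to linear form, sum, and take 10·log₁₀ of the total.
Σ 10^(L/10) = 10^(66/10) + 10^(82/10) + 10^(81/10) + 10^(101/10) = 1.288e+10.
L_total = 10·log₁₀(1.288e+10) = 101.10 dB.

101.1 dB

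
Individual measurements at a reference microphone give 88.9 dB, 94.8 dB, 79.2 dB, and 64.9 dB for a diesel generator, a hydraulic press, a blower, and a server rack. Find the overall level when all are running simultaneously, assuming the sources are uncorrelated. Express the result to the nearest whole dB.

96 dB

Incoherent sources combine by intensity addition: L_total = 10·log₁₀(Σ 10^(L_i/10)).
Σ 10^(L/10) = 10^(88.9/10) + 10^(94.8/10) + 10^(79.2/10) + 10^(64.9/10) = 3.882e+09.
L_total = 10·log₁₀(3.882e+09) = 95.89 dB.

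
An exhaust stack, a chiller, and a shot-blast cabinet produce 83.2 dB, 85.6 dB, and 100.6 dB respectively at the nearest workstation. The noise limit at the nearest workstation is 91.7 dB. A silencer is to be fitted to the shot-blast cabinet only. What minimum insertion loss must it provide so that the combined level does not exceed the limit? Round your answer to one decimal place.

11.0 dB

The untreated sources together contribute 10^(83.2/10) + 10^(85.6/10) = 5.720e+08, i.e. 87.57 dB.
The limit corresponds to 10^(91.7/10) = 1.479e+09; subtracting the fixed part leaves 9.071e+08 for the shot-blast cabinet, i.e. 89.58 dB.
So the shot-blast cabinet must be reduced from 100.6 to 89.58 dB: IL = 11.02 dB.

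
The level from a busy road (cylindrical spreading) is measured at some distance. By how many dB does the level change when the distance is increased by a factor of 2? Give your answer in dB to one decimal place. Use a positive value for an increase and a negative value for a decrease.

Line-source spreading: ΔL = −10·log₁₀(r₂/r₁).
ΔL = −10·log₁₀(2) = -3.01 dB.

-3.0 dB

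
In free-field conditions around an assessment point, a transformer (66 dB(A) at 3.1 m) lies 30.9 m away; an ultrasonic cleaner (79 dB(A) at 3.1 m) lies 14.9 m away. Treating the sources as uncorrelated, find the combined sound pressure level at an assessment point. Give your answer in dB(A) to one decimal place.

65.4 dB(A)

Apply inverse-square spreading to bring every level to the receiver, then sum 10^(L/10).
transformer: 66 − 20·log₁₀(30.9/3.1) = 66 − 19.97 = 46.03 dB(A).
ultrasonic cleaner: 79 − 20·log₁₀(14.9/3.1) = 79 − 13.64 = 65.36 dB(A).
Σ 10^(L/10) = 3.478e+06 → L_total = 10·log₁₀(3.478e+06) = 65.41 dB(A).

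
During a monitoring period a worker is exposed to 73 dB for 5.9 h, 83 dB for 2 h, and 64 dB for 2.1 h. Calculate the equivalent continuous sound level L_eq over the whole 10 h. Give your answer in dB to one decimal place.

L_eq = 10·log₁₀[(1/T)·Σ tᵢ·10^(Lᵢ/10)] with T = 10 h.
Σ tᵢ·10^(Lᵢ/10) = 5.9·10^(73/10) + 2·10^(83/10) + 2.1·10^(64/10) = 5.220e+08.
L_eq = 10·log₁₀(5.220e+08/10) = 77.18 dB.

77.2 dB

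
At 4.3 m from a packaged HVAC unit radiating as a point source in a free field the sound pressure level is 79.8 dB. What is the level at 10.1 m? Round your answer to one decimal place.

For a point source, L₂ = L₁ − 20·log₁₀(r₂/r₁).
L₂ = 79.8 − 20·log₁₀(10.1/4.3) = 79.8 − 7.417 = 72.38 dB.

72.4 dB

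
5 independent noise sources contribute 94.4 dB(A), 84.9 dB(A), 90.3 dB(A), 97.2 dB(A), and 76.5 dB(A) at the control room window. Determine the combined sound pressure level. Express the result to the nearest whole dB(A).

100 dB(A)

For uncorrelated sources the intensities add, so convert each level to linear form, sum, and take 10·log₁₀ of the total.
Σ 10^(L/10) = 10^(94.4/10) + 10^(84.9/10) + 10^(90.3/10) + 10^(97.2/10) + 10^(76.5/10) = 9.428e+09.
L_total = 10·log₁₀(9.428e+09) = 99.74 dB(A).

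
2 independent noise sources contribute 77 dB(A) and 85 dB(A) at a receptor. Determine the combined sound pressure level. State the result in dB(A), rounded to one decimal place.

85.6 dB(A)

Incoherent sources combine by intensity addition: L_total = 10·log₁₀(Σ 10^(L_i/10)).
Σ 10^(L/10) = 10^(77/10) + 10^(85/10) = 3.663e+08.
L_total = 10·log₁₀(3.663e+08) = 85.64 dB(A).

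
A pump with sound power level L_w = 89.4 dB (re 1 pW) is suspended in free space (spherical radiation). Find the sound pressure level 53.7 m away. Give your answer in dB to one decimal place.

43.8 dB

L_p = L_w − 10·log₁₀(4π·r²) with r = 53.7 m.
4π·r² = 3.624e+04 m², 10·log₁₀ of that is 45.592 dB.
L_p = 89.4 − 45.592 = 43.81 dB.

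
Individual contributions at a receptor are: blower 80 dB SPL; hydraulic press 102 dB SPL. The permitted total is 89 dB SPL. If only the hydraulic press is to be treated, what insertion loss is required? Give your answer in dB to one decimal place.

Fixed contribution from the other source: Σ 10^(L/10) = 10^(80/10) = 1.000e+08 (80.00 dB SPL).
The limit corresponds to 10^(89/10) = 7.943e+08; subtracting the fixed part leaves 6.943e+08 for the hydraulic press, i.e. 88.42 dB SPL.
So the hydraulic press must be reduced from 102 to 88.42 dB SPL: IL = 13.58 dB.

13.6 dB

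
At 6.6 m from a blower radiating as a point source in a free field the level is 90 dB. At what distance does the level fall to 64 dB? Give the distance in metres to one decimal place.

Point-source spreading drops the level by 20·log₁₀(r₂/r₁); inverting, r₂/r₁ = 10^(ΔL/20).
r₂ = 6.6·10^((90−64)/20) = 6.6·10^(26.0/20) = 131.69 m.

131.7 m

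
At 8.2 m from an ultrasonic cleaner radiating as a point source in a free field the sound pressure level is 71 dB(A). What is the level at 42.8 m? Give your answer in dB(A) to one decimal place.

56.6 dB(A)

Spherical spreading from a point source gives a 20·log₁₀(r₂/r₁) drop.
L₂ = 71 − 20·log₁₀(42.8/8.2) = 71 − 14.353 = 56.65 dB(A).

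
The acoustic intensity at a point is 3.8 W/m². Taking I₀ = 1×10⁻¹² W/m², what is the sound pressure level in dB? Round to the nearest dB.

L = 10·log₁₀(I/I₀) = 10·log₁₀(3.8/10⁻¹²) = 10·log₁₀(3.8×10^12).
L = 10·(0.5798 + 12) = 125.80 dB.

126 dB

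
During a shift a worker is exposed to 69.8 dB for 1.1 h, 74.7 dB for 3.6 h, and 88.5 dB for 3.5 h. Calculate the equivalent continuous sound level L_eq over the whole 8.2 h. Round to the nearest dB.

Weight each interval's intensity by its duration and average over T = 8.2 h:
Σ tᵢ·10^(Lᵢ/10) = 1.1·10^(69.8/10) + 3.6·10^(74.7/10) + 3.5·10^(88.5/10) = 2.595e+09.
L_eq = 10·log₁₀(2.595e+09/8.2) = 85.00 dB.

85 dB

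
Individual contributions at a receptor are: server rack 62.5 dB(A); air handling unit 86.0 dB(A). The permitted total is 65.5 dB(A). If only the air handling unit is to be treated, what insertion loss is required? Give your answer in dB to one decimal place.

Fixed contribution from the other source: Σ 10^(L/10) = 10^(62.5/10) = 1.778e+06 (62.50 dB(A)).
To meet 65.5 dB(A) overall, the treated air handling unit may contribute at most 10^(65.5/10) − 1.778e+06 = 1.770e+06, i.e. 62.48 dB(A).
Required insertion loss = 86.0 − 62.48 = 23.52 dB.

23.5 dB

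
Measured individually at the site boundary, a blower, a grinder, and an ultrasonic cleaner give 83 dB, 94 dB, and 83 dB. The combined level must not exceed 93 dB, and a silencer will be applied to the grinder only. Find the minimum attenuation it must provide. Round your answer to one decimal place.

2.0 dB

Fixed contribution from the other sources: Σ 10^(L/10) = 10^(83/10) + 10^(83/10) = 3.991e+08 (86.01 dB).
The limit corresponds to 10^(93/10) = 1.995e+09; subtracting the fixed part leaves 1.596e+09 for the grinder, i.e. 92.03 dB.
Required insertion loss = 94 − 92.03 = 1.97 dB.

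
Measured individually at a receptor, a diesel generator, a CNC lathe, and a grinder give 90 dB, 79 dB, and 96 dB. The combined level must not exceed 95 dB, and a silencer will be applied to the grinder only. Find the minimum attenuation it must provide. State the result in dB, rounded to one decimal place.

Everything except the grinder sums to 10^(90/10) + 10^(79/10) = 1.079e+09 in linear terms, 90.33 dB.
To meet 95 dB overall, the treated grinder may contribute at most 10^(95/10) − 1.079e+09 = 2.083e+09, i.e. 93.19 dB.
So the grinder must be reduced from 96 to 93.19 dB: IL = 2.81 dB.

2.8 dB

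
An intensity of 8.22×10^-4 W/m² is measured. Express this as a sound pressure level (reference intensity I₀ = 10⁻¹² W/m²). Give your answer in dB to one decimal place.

89.1 dB

Dividing by I₀ shifts the exponent by 12: I/I₀ = 8.22×10^8.
L = 10·(0.9149 + 8) = 89.15 dB.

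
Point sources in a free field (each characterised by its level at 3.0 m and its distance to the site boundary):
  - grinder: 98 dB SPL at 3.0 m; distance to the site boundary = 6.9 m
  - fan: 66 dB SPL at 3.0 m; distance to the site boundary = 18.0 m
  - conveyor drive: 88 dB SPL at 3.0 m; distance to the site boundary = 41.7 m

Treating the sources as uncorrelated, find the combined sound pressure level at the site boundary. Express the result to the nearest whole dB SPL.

Apply inverse-square spreading to bring every level to the receiver, then sum 10^(L/10).
grinder: 98 − 20·log₁₀(6.9/3.0) = 98 − 7.23 = 90.77 dB SPL.
fan: 66 − 20·log₁₀(18.0/3.0) = 66 − 15.56 = 50.44 dB SPL.
conveyor drive: 88 − 20·log₁₀(41.7/3.0) = 88 − 22.86 = 65.14 dB SPL.
Σ 10^(L/10) = 1.196e+09 → L_total = 10·log₁₀(1.196e+09) = 90.78 dB SPL.

91 dB SPL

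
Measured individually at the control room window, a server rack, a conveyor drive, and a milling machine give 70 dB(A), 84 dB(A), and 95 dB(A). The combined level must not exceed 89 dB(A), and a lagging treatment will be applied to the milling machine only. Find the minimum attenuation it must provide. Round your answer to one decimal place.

Everything except the milling machine sums to 10^(70/10) + 10^(84/10) = 2.612e+08 in linear terms, 84.17 dB(A).
The limit corresponds to 10^(89/10) = 7.943e+08; subtracting the fixed part leaves 5.331e+08 for the milling machine, i.e. 87.27 dB(A).
Required insertion loss = 95 − 87.27 = 7.73 dB.

7.7 dB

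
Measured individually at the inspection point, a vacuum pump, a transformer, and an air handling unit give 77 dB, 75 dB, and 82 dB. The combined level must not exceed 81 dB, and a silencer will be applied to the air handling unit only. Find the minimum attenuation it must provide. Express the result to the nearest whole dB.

6 dB

The untreated sources together contribute 10^(77/10) + 10^(75/10) = 8.174e+07, i.e. 79.12 dB.
To meet 81 dB overall, the treated air handling unit may contribute at most 10^(81/10) − 8.174e+07 = 4.415e+07, i.e. 76.45 dB.
Required insertion loss = 82 − 76.45 = 5.55 dB.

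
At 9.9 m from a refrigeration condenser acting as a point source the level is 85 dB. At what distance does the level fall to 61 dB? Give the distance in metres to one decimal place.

156.9 m

Point-source spreading drops the level by 20·log₁₀(r₂/r₁); inverting, r₂/r₁ = 10^(ΔL/20).
r₂ = 9.9·10^((85−61)/20) = 9.9·10^(24.0/20) = 156.90 m.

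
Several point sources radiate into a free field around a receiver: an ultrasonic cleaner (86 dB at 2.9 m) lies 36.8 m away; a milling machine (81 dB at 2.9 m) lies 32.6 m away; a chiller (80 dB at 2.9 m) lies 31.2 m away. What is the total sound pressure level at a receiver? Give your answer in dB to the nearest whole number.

Propagate each source to the receiver with L = L_ref − 20·log₁₀(r/r_ref), then add intensities.
ultrasonic cleaner: 86 − 20·log₁₀(36.8/2.9) = 86 − 22.07 = 63.93 dB.
milling machine: 81 − 20·log₁₀(32.6/2.9) = 81 − 21.02 = 59.98 dB.
chiller: 80 − 20·log₁₀(31.2/2.9) = 80 − 20.64 = 59.36 dB.
Σ 10^(L/10) = 4.332e+06 → L_total = 10·log₁₀(4.332e+06) = 66.37 dB.

66 dB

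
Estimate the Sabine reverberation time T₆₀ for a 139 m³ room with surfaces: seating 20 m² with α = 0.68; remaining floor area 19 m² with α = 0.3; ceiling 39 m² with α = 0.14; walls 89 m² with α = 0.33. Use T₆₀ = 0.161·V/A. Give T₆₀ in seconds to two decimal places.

0.41 s

Summing Sᵢαᵢ: 20·0.68 + 19·0.3 + 39·0.14 + 89·0.33 = 54.13 m².
T₆₀ = 0.161 × 139 / 54.13 = 0.413 s.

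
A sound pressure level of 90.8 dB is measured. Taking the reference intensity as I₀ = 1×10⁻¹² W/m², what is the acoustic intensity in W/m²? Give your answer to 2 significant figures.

I = I₀·10^(L/10) = 10⁻¹² × 10^(90.8/10) = 10^(-2.920).

0.0012 W/m²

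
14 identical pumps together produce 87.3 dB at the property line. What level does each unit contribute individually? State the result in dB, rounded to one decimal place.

75.8 dB

Dividing the total intensity by 14 lowers the level by 10·log₁₀ 14 = 11.461 dB: L₁ = 87.3 − 11.461.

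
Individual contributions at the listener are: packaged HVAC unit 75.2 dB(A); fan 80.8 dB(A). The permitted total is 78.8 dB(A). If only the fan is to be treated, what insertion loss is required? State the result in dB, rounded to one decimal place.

Fixed contribution from the other source: Σ 10^(L/10) = 10^(75.2/10) = 3.311e+07 (75.20 dB(A)).
The limit corresponds to 10^(78.8/10) = 7.586e+07; subtracting the fixed part leaves 4.274e+07 for the fan, i.e. 76.31 dB(A).
So the fan must be reduced from 80.8 to 76.31 dB(A): IL = 4.49 dB.

4.5 dB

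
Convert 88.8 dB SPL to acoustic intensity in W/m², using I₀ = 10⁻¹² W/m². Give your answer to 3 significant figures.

0.000759 W/m²

I/I₀ = 10^(88.8/10) = 7.586e+08, so I = 7.586e+08 × 10⁻¹² W/m².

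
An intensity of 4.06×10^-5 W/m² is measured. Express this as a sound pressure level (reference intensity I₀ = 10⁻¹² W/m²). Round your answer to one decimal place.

76.1 dB

I/I₀ = 4.06×10^-5/10⁻¹² = 4.06×10^7, and L = 10·log₁₀(I/I₀).
L = 10·(0.6085 + 7) = 76.09 dB.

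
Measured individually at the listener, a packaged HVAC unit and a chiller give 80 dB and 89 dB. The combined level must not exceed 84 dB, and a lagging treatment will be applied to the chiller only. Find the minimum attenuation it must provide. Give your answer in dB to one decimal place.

7.2 dB

Fixed contribution from the other source: Σ 10^(L/10) = 10^(80/10) = 1.000e+08 (80.00 dB).
To meet 84 dB overall, the treated chiller may contribute at most 10^(84/10) − 1.000e+08 = 1.512e+08, i.e. 81.80 dB.
So the chiller must be reduced from 89 to 81.80 dB: IL = 7.20 dB.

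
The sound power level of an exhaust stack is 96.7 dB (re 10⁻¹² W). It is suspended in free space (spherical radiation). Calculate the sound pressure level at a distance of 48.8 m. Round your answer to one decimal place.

Free-field spherical radiation: L_p = L_w − 10·log₁₀(4π·r²), r = 48.8 m.
4π·r² = 2.993e+04 m², 10·log₁₀ of that is 44.760 dB.
L_p = 96.7 − 44.760 = 51.94 dB.

51.9 dB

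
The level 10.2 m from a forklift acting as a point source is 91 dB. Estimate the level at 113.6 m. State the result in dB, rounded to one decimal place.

For a point source, L₂ = L₁ − 20·log₁₀(r₂/r₁).
L₂ = 91 − 20·log₁₀(113.6/10.2) = 91 − 20.936 = 70.06 dB.

70.1 dB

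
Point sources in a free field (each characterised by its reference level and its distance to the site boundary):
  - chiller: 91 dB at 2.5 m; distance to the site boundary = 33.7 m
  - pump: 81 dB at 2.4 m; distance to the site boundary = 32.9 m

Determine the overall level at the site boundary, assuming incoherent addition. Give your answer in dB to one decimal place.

68.8 dB

First find each source's level at the receiver (point-source: −20·log₁₀(r/r_ref)), then combine on an intensity basis.
chiller: 91 − 20·log₁₀(33.7/2.5) = 91 − 22.59 = 68.41 dB.
pump: 81 − 20·log₁₀(32.9/2.4) = 81 − 22.74 = 58.26 dB.
Σ 10^(L/10) = 7.598e+06 → L_total = 10·log₁₀(7.598e+06) = 68.81 dB.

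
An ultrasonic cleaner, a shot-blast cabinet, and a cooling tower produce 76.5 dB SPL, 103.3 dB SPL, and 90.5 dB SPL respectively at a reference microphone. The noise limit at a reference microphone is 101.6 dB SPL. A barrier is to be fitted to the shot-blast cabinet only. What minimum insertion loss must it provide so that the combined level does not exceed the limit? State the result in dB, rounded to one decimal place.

The untreated sources together contribute 10^(76.5/10) + 10^(90.5/10) = 1.167e+09, i.e. 90.67 dB SPL.
The limit corresponds to 10^(101.6/10) = 1.445e+10; subtracting the fixed part leaves 1.329e+10 for the shot-blast cabinet, i.e. 101.23 dB SPL.
So the shot-blast cabinet must be reduced from 103.3 to 101.23 dB SPL: IL = 2.07 dB.

2.1 dB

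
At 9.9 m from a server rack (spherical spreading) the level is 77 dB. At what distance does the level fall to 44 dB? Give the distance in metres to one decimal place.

442.2 m

Point-source spreading drops the level by 20·log₁₀(r₂/r₁); inverting, r₂/r₁ = 10^(ΔL/20).
r₂ = 9.9·10^((77−44)/20) = 9.9·10^(33.0/20) = 442.22 m.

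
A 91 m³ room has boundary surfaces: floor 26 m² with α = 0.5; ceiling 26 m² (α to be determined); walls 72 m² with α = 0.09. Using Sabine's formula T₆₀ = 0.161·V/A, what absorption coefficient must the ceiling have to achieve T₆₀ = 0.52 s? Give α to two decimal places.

A = 0.161·V/T₆₀ = 0.161·91/0.52 = 28.17 m² sabins.
Absorption from the other surfaces = 26·0.5 + 72·0.09 = 19.48 m², so the ceiling must supply 8.69 m² over 26 m².
α = 8.69/26 = 0.334.

0.33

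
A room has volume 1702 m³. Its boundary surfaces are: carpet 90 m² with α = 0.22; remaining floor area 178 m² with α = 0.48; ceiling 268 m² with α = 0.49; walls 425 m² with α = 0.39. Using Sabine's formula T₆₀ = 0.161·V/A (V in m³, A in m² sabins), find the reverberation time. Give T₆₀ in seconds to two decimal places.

A = Σ Sᵢαᵢ = 90·0.22 + 178·0.48 + 268·0.49 + 425·0.39 = 402.31 m².
T₆₀ = 0.161 × 1702 / 402.31 = 0.681 s.

0.68 s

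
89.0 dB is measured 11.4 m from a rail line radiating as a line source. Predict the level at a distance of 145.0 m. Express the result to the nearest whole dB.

78 dB

Cylindrical spreading from a line source gives a 10·log₁₀(r₂/r₁) drop.
L₂ = 89.0 − 10·log₁₀(145.0/11.4) = 89.0 − 11.045 = 77.96 dB.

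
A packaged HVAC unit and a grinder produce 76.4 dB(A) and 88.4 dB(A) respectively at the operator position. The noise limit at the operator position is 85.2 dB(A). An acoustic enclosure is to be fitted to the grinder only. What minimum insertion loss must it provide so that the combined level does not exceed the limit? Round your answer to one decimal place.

Everything except the grinder sums to 10^(76.4/10) = 4.365e+07 in linear terms, 76.40 dB(A).
To meet 85.2 dB(A) overall, the treated grinder may contribute at most 10^(85.2/10) − 4.365e+07 = 2.875e+08, i.e. 84.59 dB(A).
So the grinder must be reduced from 88.4 to 84.59 dB(A): IL = 3.81 dB.

3.8 dB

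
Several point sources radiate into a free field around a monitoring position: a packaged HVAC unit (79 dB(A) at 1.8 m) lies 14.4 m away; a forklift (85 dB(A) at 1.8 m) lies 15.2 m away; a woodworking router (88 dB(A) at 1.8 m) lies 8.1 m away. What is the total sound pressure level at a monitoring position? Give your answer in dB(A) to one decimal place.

Apply inverse-square spreading to bring every level to the receiver, then sum 10^(L/10).
packaged HVAC unit: 79 − 20·log₁₀(14.4/1.8) = 79 − 18.06 = 60.94 dB(A).
forklift: 85 − 20·log₁₀(15.2/1.8) = 85 − 18.53 = 66.47 dB(A).
woodworking router: 88 − 20·log₁₀(8.1/1.8) = 88 − 13.06 = 74.94 dB(A).
Σ 10^(L/10) = 3.683e+07 → L_total = 10·log₁₀(3.683e+07) = 75.66 dB(A).

75.7 dB(A)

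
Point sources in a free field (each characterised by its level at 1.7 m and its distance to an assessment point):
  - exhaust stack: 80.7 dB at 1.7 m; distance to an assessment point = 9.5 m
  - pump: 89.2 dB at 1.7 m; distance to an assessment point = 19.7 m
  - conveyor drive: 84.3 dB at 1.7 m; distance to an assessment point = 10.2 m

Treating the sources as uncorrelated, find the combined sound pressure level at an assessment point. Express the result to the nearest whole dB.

72 dB

First find each source's level at the receiver (point-source: −20·log₁₀(r/r_ref)), then combine on an intensity basis.
exhaust stack: 80.7 − 20·log₁₀(9.5/1.7) = 80.7 − 14.95 = 65.75 dB.
pump: 89.2 − 20·log₁₀(19.7/1.7) = 89.2 − 21.28 = 67.92 dB.
conveyor drive: 84.3 − 20·log₁₀(10.2/1.7) = 84.3 − 15.56 = 68.74 dB.
Σ 10^(L/10) = 1.743e+07 → L_total = 10·log₁₀(1.743e+07) = 72.41 dB.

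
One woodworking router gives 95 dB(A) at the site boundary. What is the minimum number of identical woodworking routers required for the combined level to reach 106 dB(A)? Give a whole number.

13

Need L₁ + 10·log₁₀ N ≥ 106, i.e. log₁₀ N ≥ 1.10.
N ≥ 10^(11.0/10) = 12.589, so N = 13.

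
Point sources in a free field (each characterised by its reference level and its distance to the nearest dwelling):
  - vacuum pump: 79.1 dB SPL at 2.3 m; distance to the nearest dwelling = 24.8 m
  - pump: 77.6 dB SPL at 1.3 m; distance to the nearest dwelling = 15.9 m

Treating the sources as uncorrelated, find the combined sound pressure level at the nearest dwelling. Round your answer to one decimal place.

60.3 dB SPL

First find each source's level at the receiver (point-source: −20·log₁₀(r/r_ref)), then combine on an intensity basis.
vacuum pump: 79.1 − 20·log₁₀(24.8/2.3) = 79.1 − 20.65 = 58.45 dB SPL.
pump: 77.6 − 20·log₁₀(15.9/1.3) = 77.6 − 21.75 = 55.85 dB SPL.
Σ 10^(L/10) = 1.084e+06 → L_total = 10·log₁₀(1.084e+06) = 60.35 dB SPL.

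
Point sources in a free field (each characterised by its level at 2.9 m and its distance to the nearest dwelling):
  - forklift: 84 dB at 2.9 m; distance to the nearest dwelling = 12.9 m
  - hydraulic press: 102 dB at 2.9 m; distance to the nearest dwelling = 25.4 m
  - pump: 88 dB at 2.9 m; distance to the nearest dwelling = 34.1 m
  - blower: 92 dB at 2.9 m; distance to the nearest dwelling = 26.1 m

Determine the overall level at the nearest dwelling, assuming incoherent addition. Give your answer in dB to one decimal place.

83.9 dB

First find each source's level at the receiver (point-source: −20·log₁₀(r/r_ref)), then combine on an intensity basis.
forklift: 84 − 20·log₁₀(12.9/2.9) = 84 − 12.96 = 71.04 dB.
hydraulic press: 102 − 20·log₁₀(25.4/2.9) = 102 − 18.85 = 83.15 dB.
pump: 88 − 20·log₁₀(34.1/2.9) = 88 − 21.41 = 66.59 dB.
blower: 92 − 20·log₁₀(26.1/2.9) = 92 − 19.08 = 72.92 dB.
Σ 10^(L/10) = 2.434e+08 → L_total = 10·log₁₀(2.434e+08) = 83.86 dB.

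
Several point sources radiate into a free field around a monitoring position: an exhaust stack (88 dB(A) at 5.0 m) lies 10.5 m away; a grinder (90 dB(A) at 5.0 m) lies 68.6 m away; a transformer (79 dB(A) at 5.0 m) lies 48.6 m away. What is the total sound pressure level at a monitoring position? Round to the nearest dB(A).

Apply inverse-square spreading to bring every level to the receiver, then sum 10^(L/10).
exhaust stack: 88 − 20·log₁₀(10.5/5.0) = 88 − 6.44 = 81.56 dB(A).
grinder: 90 − 20·log₁₀(68.6/5.0) = 90 − 22.75 = 67.25 dB(A).
transformer: 79 − 20·log₁₀(48.6/5.0) = 79 − 19.75 = 59.25 dB(A).
Σ 10^(L/10) = 1.492e+08 → L_total = 10·log₁₀(1.492e+08) = 81.74 dB(A).

82 dB(A)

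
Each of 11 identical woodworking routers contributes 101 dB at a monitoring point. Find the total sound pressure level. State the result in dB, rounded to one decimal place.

111.4 dB

N identical incoherent sources raise the level by 10·log₁₀ N.
L_total = 101 + 10·log₁₀(11) = 101 + 10.414 = 111.41 dB.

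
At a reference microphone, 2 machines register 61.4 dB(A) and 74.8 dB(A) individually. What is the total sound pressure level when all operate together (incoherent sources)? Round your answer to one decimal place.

75.0 dB(A)

For uncorrelated sources the intensities add, so convert each level to linear form, sum, and take 10·log₁₀ of the total.
Σ 10^(L/10) = 10^(61.4/10) + 10^(74.8/10) = 3.158e+07.
L_total = 10·log₁₀(3.158e+07) = 74.99 dB(A).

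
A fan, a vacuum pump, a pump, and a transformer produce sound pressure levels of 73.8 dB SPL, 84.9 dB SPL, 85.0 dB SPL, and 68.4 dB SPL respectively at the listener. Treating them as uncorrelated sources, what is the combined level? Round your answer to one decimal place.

88.2 dB SPL

For uncorrelated sources the intensities add, so convert each level to linear form, sum, and take 10·log₁₀ of the total.
Σ 10^(L/10) = 10^(73.8/10) + 10^(84.9/10) + 10^(85.0/10) + 10^(68.4/10) = 6.562e+08.
L_total = 10·log₁₀(6.562e+08) = 88.17 dB SPL.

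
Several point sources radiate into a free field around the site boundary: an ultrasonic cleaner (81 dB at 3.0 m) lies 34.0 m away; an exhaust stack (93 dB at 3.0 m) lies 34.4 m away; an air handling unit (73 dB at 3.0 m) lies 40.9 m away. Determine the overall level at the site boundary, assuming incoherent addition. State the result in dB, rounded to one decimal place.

72.1 dB

First find each source's level at the receiver (point-source: −20·log₁₀(r/r_ref)), then combine on an intensity basis.
ultrasonic cleaner: 81 − 20·log₁₀(34.0/3.0) = 81 − 21.09 = 59.91 dB.
exhaust stack: 93 − 20·log₁₀(34.4/3.0) = 93 − 21.19 = 71.81 dB.
air handling unit: 73 − 20·log₁₀(40.9/3.0) = 73 − 22.69 = 50.31 dB.
Σ 10^(L/10) = 1.626e+07 → L_total = 10·log₁₀(1.626e+07) = 72.11 dB.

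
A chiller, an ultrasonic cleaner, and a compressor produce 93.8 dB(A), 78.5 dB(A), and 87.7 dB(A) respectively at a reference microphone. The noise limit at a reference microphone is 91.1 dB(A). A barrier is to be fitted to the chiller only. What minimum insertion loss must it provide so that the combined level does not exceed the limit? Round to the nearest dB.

6 dB

Fixed contribution from the other sources: Σ 10^(L/10) = 10^(78.5/10) + 10^(87.7/10) = 6.596e+08 (88.19 dB(A)).
The limit corresponds to 10^(91.1/10) = 1.288e+09; subtracting the fixed part leaves 6.286e+08 for the chiller, i.e. 87.98 dB(A).
So the chiller must be reduced from 93.8 to 87.98 dB(A): IL = 5.82 dB.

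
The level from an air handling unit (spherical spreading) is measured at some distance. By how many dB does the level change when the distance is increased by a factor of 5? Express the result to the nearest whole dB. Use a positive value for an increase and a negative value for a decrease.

-14 dB

A point source loses 6 dB per doubling of distance; generally ΔL = −20·log₁₀(r₂/r₁).
ΔL = −20·log₁₀(5) = -13.98 dB.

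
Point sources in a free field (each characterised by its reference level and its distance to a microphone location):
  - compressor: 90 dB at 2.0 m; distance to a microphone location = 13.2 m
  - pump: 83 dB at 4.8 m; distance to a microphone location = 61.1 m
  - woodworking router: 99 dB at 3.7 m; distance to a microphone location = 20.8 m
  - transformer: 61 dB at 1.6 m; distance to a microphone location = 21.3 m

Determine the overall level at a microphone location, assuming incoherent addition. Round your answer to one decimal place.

First find each source's level at the receiver (point-source: −20·log₁₀(r/r_ref)), then combine on an intensity basis.
compressor: 90 − 20·log₁₀(13.2/2.0) = 90 − 16.39 = 73.61 dB.
pump: 83 − 20·log₁₀(61.1/4.8) = 83 − 22.10 = 60.90 dB.
woodworking router: 99 − 20·log₁₀(20.8/3.7) = 99 − 15.00 = 84.00 dB.
transformer: 61 − 20·log₁₀(21.3/1.6) = 61 − 22.49 = 38.51 dB.
Σ 10^(L/10) = 2.755e+08 → L_total = 10·log₁₀(2.755e+08) = 84.40 dB.

84.4 dB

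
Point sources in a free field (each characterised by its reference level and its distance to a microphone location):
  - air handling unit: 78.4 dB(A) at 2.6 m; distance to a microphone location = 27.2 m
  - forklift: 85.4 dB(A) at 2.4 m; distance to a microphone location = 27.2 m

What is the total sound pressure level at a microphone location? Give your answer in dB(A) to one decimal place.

First find each source's level at the receiver (point-source: −20·log₁₀(r/r_ref)), then combine on an intensity basis.
air handling unit: 78.4 − 20·log₁₀(27.2/2.6) = 78.4 − 20.39 = 58.01 dB(A).
forklift: 85.4 − 20·log₁₀(27.2/2.4) = 85.4 − 21.09 = 64.31 dB(A).
Σ 10^(L/10) = 3.332e+06 → L_total = 10·log₁₀(3.332e+06) = 65.23 dB(A).

65.2 dB(A)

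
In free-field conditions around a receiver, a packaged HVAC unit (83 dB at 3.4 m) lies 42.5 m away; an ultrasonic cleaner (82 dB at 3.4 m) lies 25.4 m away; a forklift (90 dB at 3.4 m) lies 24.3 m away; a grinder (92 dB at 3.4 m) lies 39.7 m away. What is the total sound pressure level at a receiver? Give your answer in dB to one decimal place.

75.5 dB

Apply inverse-square spreading to bring every level to the receiver, then sum 10^(L/10).
packaged HVAC unit: 83 − 20·log₁₀(42.5/3.4) = 83 − 21.94 = 61.06 dB.
ultrasonic cleaner: 82 − 20·log₁₀(25.4/3.4) = 82 − 17.47 = 64.53 dB.
forklift: 90 − 20·log₁₀(24.3/3.4) = 90 − 17.08 = 72.92 dB.
grinder: 92 − 20·log₁₀(39.7/3.4) = 92 − 21.35 = 70.65 dB.
Σ 10^(L/10) = 3.532e+07 → L_total = 10·log₁₀(3.532e+07) = 75.48 dB.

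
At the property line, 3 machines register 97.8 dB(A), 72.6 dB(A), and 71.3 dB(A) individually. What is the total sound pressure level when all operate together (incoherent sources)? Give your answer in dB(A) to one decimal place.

97.8 dB(A)

Incoherent sources combine by intensity addition: L_total = 10·log₁₀(Σ 10^(L_i/10)).
Σ 10^(L/10) = 10^(97.8/10) + 10^(72.6/10) + 10^(71.3/10) = 6.057e+09.
L_total = 10·log₁₀(6.057e+09) = 97.82 dB(A).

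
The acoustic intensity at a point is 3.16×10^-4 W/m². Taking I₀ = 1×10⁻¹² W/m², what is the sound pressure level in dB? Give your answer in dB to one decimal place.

I/I₀ = 3.16×10^-4/10⁻¹² = 3.16×10^8, and L = 10·log₁₀(I/I₀).
L = 10·(0.4997 + 8) = 85.00 dB.

85.0 dB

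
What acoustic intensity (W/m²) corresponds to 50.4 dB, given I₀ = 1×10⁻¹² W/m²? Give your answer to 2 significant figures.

I/I₀ = 10^(50.4/10) = 1.096e+05, so I = 1.096e+05 × 10⁻¹² W/m².

1.1e-07 W/m²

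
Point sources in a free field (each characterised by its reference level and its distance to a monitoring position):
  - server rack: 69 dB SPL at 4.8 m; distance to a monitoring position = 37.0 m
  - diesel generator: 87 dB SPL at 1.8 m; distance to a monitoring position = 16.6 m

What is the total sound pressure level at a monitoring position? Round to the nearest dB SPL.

Apply inverse-square spreading to bring every level to the receiver, then sum 10^(L/10).
server rack: 69 − 20·log₁₀(37.0/4.8) = 69 − 17.74 = 51.26 dB SPL.
diesel generator: 87 − 20·log₁₀(16.6/1.8) = 87 − 19.30 = 67.70 dB SPL.
Σ 10^(L/10) = 6.027e+06 → L_total = 10·log₁₀(6.027e+06) = 67.80 dB SPL.

68 dB SPL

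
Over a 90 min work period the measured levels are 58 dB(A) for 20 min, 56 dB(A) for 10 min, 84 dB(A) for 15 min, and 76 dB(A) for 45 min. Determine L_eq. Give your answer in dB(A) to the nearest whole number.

78 dB(A)

Weight each interval's intensity by its duration and average over T = 90 min:
Σ tᵢ·10^(Lᵢ/10) = 20·10^(58/10) + 10·10^(56/10) + 15·10^(84/10) + 45·10^(76/10) = 5.576e+09.
L_eq = 10·log₁₀(5.576e+09/90) = 77.92 dB(A).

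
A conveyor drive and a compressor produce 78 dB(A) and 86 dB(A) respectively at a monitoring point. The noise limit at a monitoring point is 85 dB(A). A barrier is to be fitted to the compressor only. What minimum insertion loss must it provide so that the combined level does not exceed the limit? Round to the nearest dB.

Fixed contribution from the other source: Σ 10^(L/10) = 10^(78/10) = 6.310e+07 (78.00 dB(A)).
The limit corresponds to 10^(85/10) = 3.162e+08; subtracting the fixed part leaves 2.531e+08 for the compressor, i.e. 84.03 dB(A).
Required insertion loss = 86 − 84.03 = 1.97 dB.

2 dB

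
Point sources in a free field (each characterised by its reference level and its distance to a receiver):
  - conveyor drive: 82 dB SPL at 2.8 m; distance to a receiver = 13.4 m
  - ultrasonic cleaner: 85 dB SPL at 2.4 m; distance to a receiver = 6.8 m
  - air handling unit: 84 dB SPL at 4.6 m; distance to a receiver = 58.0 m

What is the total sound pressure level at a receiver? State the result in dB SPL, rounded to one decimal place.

76.8 dB SPL

Propagate each source to the receiver with L = L_ref − 20·log₁₀(r/r_ref), then add intensities.
conveyor drive: 82 − 20·log₁₀(13.4/2.8) = 82 − 13.60 = 68.40 dB SPL.
ultrasonic cleaner: 85 − 20·log₁₀(6.8/2.4) = 85 − 9.05 = 75.95 dB SPL.
air handling unit: 84 − 20·log₁₀(58.0/4.6) = 84 − 22.01 = 61.99 dB SPL.
Σ 10^(L/10) = 4.789e+07 → L_total = 10·log₁₀(4.789e+07) = 76.80 dB SPL.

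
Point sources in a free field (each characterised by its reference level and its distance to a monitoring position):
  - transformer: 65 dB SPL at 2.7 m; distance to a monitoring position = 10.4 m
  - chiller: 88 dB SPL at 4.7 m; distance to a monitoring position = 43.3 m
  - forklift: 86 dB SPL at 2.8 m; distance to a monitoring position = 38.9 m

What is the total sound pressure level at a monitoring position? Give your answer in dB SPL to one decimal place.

69.9 dB SPL

Propagate each source to the receiver with L = L_ref − 20·log₁₀(r/r_ref), then add intensities.
transformer: 65 − 20·log₁₀(10.4/2.7) = 65 − 11.71 = 53.29 dB SPL.
chiller: 88 − 20·log₁₀(43.3/4.7) = 88 − 19.29 = 68.71 dB SPL.
forklift: 86 − 20·log₁₀(38.9/2.8) = 86 − 22.86 = 63.14 dB SPL.
Σ 10^(L/10) = 9.710e+06 → L_total = 10·log₁₀(9.710e+06) = 69.87 dB SPL.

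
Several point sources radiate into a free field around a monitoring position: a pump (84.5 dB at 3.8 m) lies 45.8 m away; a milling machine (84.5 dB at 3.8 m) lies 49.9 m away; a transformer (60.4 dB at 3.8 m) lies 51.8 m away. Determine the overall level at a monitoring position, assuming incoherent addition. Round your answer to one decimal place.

First find each source's level at the receiver (point-source: −20·log₁₀(r/r_ref)), then combine on an intensity basis.
pump: 84.5 − 20·log₁₀(45.8/3.8) = 84.5 − 21.62 = 62.88 dB.
milling machine: 84.5 − 20·log₁₀(49.9/3.8) = 84.5 − 22.37 = 62.13 dB.
transformer: 60.4 − 20·log₁₀(51.8/3.8) = 60.4 − 22.69 = 37.71 dB.
Σ 10^(L/10) = 3.580e+06 → L_total = 10·log₁₀(3.580e+06) = 65.54 dB.

65.5 dB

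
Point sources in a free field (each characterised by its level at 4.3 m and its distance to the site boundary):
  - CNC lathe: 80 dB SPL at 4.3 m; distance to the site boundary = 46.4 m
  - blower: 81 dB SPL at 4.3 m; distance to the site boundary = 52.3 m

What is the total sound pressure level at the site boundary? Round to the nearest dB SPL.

62 dB SPL

First find each source's level at the receiver (point-source: −20·log₁₀(r/r_ref)), then combine on an intensity basis.
CNC lathe: 80 − 20·log₁₀(46.4/4.3) = 80 − 20.66 = 59.34 dB SPL.
blower: 81 − 20·log₁₀(52.3/4.3) = 81 − 21.70 = 59.30 dB SPL.
Σ 10^(L/10) = 1.710e+06 → L_total = 10·log₁₀(1.710e+06) = 62.33 dB SPL.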